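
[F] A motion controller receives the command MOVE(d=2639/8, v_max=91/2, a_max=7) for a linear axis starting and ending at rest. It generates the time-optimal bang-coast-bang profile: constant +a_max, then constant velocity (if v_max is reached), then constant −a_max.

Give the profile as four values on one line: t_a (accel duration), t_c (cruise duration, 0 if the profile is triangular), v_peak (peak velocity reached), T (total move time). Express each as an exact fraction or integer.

(v_max)²/a_max = (91/2)²/7 = 1183/4
2639/8 ≥ 1183/4 so v_max reached
t_a = (91/2)/7 = 13/2; v_peak = 91/2
d_cruise = 2639/8 − 1183/4 = 273/8; t_c = (273/8)/(91/2) = 3/4
T = 2·13/2 + 3/4 = 55/4

t_a=13/2 t_c=3/4 v_peak=91/2 T=55/4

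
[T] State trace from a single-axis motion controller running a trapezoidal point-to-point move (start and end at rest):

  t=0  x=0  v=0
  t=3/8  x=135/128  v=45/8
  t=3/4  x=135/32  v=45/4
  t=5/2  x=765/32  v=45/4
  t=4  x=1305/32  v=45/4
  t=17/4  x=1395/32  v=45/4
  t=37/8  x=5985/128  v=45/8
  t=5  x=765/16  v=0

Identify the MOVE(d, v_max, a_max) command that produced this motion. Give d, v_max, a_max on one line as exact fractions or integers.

d=765/16 v_max=45/4 a_max=15

final state: t=5, x=765/16, v=0 → d = 765/16
a_max = (45/8−0)/(3/8−0) = 15
max v = 45/4 over t∈[3/4,17/4] → v_max = 45/4
check: 45/4·(3/4+7/2) = 765/16 ✓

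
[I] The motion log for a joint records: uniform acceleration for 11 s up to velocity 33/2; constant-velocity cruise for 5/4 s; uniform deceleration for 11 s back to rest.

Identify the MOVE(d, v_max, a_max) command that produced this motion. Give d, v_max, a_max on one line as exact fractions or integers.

d=1617/8 v_max=33/2 a_max=3/2

a_max = (33/2)/11 = 3/2
d_a = ½·33/2·11 = 363/4; d_c = 33/2·5/4 = 165/8
d = 2·363/4 + 165/8 = 1617/8
t_c = 5/4 > 0 ⇒ limit active, v_max = 33/2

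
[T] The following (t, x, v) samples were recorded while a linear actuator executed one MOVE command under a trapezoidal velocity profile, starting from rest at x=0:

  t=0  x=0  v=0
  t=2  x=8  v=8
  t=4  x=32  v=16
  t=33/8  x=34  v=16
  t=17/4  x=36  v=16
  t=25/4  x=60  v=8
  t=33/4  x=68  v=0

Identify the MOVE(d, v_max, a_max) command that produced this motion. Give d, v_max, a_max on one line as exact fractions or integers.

d=68 v_max=16 a_max=4

final state: t=33/4, x=68, v=0 → d = 68
a_max = (8−0)/(2−0) = 4
max v = 16 over t∈[4,17/4] → v_max = 16
check: 16·(4+1/4) = 68 ✓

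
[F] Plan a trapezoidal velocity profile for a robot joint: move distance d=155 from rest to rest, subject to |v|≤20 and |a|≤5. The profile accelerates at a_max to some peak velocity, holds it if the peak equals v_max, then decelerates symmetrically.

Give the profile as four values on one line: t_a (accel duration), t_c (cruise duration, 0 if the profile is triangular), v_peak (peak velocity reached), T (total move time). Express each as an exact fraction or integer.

v_max²/a_max = 20²/5 = 80
155 ≥ 80 → trapezoidal
t_a = 20/5 = 4; v_peak = 20
d_cruise = 155 − 80 = 75; t_c = 75/20 = 15/4
T = 2·4 + 15/4 = 47/4

t_a=4 t_c=15/4 v_peak=20 T=47/4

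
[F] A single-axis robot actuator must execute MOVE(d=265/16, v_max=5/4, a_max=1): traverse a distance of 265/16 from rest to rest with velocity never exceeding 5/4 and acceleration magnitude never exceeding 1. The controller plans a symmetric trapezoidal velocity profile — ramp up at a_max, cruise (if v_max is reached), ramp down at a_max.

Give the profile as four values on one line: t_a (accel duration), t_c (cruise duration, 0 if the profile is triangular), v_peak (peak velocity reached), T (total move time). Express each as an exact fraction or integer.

(v_max)²/a_max = (5/4)²/1 = 25/16
265/16 ≥ 25/16 ⇒ cruise phase
t_a = (5/4)/1 = 5/4; v_peak = 5/4
d_cruise = 265/16 − 25/16 = 15; t_c = 15/(5/4) = 12
T = 2·5/4 + 12 = 29/2

t_a=5/4 t_c=12 v_peak=5/4 T=29/2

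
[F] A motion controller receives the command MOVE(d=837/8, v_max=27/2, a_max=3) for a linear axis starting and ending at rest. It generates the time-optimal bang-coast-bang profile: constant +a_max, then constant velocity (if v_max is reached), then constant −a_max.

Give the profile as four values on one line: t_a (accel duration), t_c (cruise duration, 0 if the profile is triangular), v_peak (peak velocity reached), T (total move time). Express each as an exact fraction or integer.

t_a=9/2 t_c=13/4 v_peak=27/2 T=49/4

vₘ²/aₘ = (27/2)²/3 = 243/4
837/8 ≥ 243/4 ⇒ cruise phase
t_a = (27/2)/3 = 9/2; v_peak = 27/2
d_cruise = 837/8 − 243/4 = 351/8; t_c = (351/8)/(27/2) = 13/4
T = 2·9/2 + 13/4 = 49/4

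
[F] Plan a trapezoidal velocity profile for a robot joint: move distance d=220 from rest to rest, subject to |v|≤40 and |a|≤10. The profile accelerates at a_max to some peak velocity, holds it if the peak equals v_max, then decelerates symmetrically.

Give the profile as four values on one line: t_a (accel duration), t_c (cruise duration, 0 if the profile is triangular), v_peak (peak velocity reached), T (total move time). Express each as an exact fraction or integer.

t_a=4 t_c=3/2 v_peak=40 T=19/2

(v_max)²/a_max = 40²/10 = 160
220 ≥ 160 ⇒ cruise phase
t_a = 40/10 = 4; v_peak = 40
d_cruise = 220 − 160 = 60; t_c = 60/40 = 3/2
T = 2·4 + 3/2 = 19/2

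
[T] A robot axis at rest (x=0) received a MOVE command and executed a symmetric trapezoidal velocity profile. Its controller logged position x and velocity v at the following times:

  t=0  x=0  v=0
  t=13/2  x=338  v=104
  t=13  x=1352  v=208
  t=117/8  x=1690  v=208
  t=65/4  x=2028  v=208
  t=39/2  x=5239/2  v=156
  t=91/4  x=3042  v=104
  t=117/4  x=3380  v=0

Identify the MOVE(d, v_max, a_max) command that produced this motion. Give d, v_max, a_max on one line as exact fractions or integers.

d=3380 v_max=208 a_max=16

final state: t=117/4, x=3380, v=0 → d = 3380
a_max = (104−0)/(13/2−0) = 16
max v = 208 over t∈[13,65/4] → v_max = 208
check: 208·(13+13/4) = 3380 ✓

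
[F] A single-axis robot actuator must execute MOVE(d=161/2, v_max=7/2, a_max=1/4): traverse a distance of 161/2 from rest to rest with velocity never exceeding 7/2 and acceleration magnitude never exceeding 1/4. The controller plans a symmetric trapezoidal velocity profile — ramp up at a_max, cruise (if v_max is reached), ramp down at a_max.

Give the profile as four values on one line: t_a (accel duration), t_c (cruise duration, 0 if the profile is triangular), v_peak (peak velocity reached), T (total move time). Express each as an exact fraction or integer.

t_a=14 t_c=9 v_peak=7/2 T=37

(v_max)²/a_max = (7/2)²/(1/4) = 49
161/2 ≥ 49 so v_max reached
t_a = (7/2)/(1/4) = 14; v_peak = 7/2
d_cruise = 161/2 − 49 = 63/2; t_c = (63/2)/(7/2) = 9
T = 2·14 + 9 = 37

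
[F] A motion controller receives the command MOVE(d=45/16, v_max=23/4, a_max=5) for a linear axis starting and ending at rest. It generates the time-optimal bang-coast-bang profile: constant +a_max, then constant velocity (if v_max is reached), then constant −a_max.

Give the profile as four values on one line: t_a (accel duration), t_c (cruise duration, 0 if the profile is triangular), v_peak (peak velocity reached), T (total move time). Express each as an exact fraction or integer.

t_a=3/4 t_c=0 v_peak=15/4 T=3/2

v_max²/a_max = (23/4)²/5 = 529/80
45/16 < 529/80 so t_c = 0
v_peak = √(45/16·5) = √(225/16) = 15/4
t_a = (15/4)/5 = 3/4; t_c = 0
T = 2·3/4 = 3/2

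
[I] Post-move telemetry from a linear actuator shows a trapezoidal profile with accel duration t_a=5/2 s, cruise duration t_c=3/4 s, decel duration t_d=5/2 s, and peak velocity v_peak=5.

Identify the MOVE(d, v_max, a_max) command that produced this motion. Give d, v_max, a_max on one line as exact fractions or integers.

a_max = 5/(5/2) = 2
d_a = ½·5·5/2 = 25/4; d_c = 5·3/4 = 15/4
d = 2·25/4 + 15/4 = 65/4
t_c = 3/4 > 0 so v_max = 5

d=65/4 v_max=5 a_max=2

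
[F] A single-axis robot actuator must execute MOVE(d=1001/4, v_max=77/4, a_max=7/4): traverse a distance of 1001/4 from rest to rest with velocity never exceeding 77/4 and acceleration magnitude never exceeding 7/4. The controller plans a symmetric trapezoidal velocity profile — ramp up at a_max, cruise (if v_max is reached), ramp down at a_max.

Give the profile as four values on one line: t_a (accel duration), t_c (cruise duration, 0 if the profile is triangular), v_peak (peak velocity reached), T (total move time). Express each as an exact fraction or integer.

vₘ²/aₘ = (77/4)²/(7/4) = 847/4
1001/4 ≥ 847/4 → trapezoidal
t_a = (77/4)/(7/4) = 11; v_peak = 77/4
d_cruise = 1001/4 − 847/4 = 77/2; t_c = (77/2)/(77/4) = 2
T = 2·11 + 2 = 24

t_a=11 t_c=2 v_peak=77/4 T=24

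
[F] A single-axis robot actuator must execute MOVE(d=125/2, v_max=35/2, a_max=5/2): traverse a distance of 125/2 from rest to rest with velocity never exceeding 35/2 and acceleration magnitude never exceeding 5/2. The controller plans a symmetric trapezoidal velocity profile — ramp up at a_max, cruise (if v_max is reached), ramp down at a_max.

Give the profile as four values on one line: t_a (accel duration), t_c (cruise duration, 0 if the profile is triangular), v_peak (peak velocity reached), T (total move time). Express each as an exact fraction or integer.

vₘ²/aₘ = (35/2)²/(5/2) = 245/2
125/2 < 245/2 → triangular
v_peak = √(125/2·5/2) = √(625/4) = 25/2
t_a = (25/2)/(5/2) = 5; t_c = 0
T = 2·5 = 10

t_a=5 t_c=0 v_peak=25/2 T=10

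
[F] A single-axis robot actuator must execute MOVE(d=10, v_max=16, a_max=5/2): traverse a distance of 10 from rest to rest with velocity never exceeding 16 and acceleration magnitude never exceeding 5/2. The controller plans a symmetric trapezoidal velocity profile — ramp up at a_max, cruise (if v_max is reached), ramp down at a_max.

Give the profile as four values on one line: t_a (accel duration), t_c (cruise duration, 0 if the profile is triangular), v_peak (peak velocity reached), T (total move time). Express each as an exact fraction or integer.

t_a=2 t_c=0 v_peak=5 T=4

vₘ²/aₘ = 16²/(5/2) = 512/5
10 < 512/5 → triangular
v_peak = √(10·5/2) = √25 = 5
t_a = 5/(5/2) = 2; t_c = 0
T = 2·2 = 4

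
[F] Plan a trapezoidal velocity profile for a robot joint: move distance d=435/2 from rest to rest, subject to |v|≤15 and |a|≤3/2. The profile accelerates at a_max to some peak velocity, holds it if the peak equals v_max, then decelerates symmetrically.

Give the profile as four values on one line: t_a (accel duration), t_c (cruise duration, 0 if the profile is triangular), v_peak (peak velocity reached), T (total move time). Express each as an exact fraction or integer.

(v_max)²/a_max = 15²/(3/2) = 150
435/2 ≥ 150 → trapezoidal
t_a = 15/(3/2) = 10; v_peak = 15
d_cruise = 435/2 − 150 = 135/2; t_c = (135/2)/15 = 9/2
T = 2·10 + 9/2 = 49/2

t_a=10 t_c=9/2 v_peak=15 T=49/2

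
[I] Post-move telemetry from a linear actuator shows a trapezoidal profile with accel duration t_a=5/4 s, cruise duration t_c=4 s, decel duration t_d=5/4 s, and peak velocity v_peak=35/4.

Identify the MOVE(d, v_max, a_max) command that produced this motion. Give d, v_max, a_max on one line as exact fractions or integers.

a_max = (35/4)/(5/4) = 7
d_a = ½·35/4·5/4 = 175/32; d_c = 35/4·4 = 35
d = 2·175/32 + 35 = 735/16
t_c = 4 > 0 → v_max = v_peak = 35/4

d=735/16 v_max=35/4 a_max=7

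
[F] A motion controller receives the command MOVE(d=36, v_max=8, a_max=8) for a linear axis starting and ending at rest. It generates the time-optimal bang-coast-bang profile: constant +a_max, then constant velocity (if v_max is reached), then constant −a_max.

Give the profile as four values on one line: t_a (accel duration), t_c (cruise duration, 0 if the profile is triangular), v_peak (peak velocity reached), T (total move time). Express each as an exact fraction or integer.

(v_max)²/a_max = 8²/8 = 8
36 ≥ 8 ⇒ cruise phase
t_a = 8/8 = 1; v_peak = 8
d_cruise = 36 − 8 = 28; t_c = 28/8 = 7/2
T = 2·1 + 7/2 = 11/2

t_a=1 t_c=7/2 v_peak=8 T=11/2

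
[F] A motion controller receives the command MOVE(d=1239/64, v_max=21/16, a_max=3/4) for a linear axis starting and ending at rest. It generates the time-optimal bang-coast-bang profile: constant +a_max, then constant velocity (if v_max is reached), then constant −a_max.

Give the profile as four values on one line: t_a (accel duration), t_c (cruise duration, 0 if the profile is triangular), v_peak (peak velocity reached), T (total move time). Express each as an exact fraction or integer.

vₘ²/aₘ = (21/16)²/(3/4) = 147/64
1239/64 ≥ 147/64 so v_max reached
t_a = (21/16)/(3/4) = 7/4; v_peak = 21/16
d_cruise = 1239/64 − 147/64 = 273/16; t_c = (273/16)/(21/16) = 13
T = 2·7/4 + 13 = 33/2

t_a=7/4 t_c=13 v_peak=21/16 T=33/2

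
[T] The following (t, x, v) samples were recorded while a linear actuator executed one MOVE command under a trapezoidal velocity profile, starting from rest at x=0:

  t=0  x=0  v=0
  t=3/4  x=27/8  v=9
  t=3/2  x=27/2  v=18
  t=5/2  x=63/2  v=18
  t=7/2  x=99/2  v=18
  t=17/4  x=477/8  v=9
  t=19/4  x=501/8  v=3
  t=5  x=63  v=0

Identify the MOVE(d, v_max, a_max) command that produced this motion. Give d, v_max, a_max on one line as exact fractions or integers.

final state: t=5, x=63, v=0 → d = 63
a_max = (9−0)/(3/4−0) = 12
max v = 18 over t∈[3/2,7/2] → v_max = 18
check: 18·(3/2+2) = 63 ✓

d=63 v_max=18 a_max=12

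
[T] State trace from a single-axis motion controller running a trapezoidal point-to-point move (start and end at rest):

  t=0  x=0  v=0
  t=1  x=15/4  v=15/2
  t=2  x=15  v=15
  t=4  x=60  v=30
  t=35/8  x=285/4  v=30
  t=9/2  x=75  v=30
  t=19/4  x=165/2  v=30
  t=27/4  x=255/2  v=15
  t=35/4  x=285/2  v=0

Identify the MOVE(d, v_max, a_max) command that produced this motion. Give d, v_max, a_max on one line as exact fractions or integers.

d=285/2 v_max=30 a_max=15/2

final state: t=35/4, x=285/2, v=0 → d = 285/2
a_max = (15/2−0)/(1−0) = 15/2
max v = 30 over t∈[4,19/4] → v_max = 30
check: 30·(4+3/4) = 285/2 ✓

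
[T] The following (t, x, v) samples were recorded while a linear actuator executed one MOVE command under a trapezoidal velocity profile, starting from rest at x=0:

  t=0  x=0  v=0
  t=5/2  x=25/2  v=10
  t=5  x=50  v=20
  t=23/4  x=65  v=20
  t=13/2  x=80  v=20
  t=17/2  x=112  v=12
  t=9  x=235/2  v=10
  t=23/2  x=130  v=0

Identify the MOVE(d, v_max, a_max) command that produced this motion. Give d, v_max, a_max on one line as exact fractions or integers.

d=130 v_max=20 a_max=4

final state: t=23/2, x=130, v=0 → d = 130
a_max = (10−0)/(5/2−0) = 4
max v = 20 over t∈[5,13/2] → v_max = 20
check: 20·(5+3/2) = 130 ✓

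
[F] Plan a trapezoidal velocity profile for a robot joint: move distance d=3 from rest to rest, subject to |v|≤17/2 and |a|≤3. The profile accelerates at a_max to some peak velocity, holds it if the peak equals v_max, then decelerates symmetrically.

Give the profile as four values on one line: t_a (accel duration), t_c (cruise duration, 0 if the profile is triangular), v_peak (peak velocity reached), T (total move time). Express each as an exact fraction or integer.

t_a=1 t_c=0 v_peak=3 T=2

v_max²/a_max = (17/2)²/3 = 289/12
3 < 289/12 so t_c = 0
v_peak = √(3·3) = √9 = 3
t_a = 3/3 = 1; t_c = 0
T = 2·1 = 2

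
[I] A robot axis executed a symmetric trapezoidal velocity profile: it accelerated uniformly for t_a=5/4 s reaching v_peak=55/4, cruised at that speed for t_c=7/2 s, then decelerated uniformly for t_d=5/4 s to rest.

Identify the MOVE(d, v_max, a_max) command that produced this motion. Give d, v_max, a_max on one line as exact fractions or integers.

d=1045/16 v_max=55/4 a_max=11

a_max = (55/4)/(5/4) = 11
d_a = ½·55/4·5/4 = 275/32; d_c = 55/4·7/2 = 385/8
d = 2·275/32 + 385/8 = 1045/16
t_c = 7/2 > 0 ⇒ limit active, v_max = 55/4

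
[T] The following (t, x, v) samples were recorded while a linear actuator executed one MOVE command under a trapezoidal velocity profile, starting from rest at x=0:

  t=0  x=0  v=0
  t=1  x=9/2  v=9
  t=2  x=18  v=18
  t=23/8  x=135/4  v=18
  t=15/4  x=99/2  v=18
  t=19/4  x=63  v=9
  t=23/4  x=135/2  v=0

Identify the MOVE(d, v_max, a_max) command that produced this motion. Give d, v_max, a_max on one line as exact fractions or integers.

final state: t=23/4, x=135/2, v=0 → d = 135/2
a_max = (9−0)/(1−0) = 9
max v = 18 over t∈[2,15/4] → v_max = 18
check: 18·(2+7/4) = 135/2 ✓

d=135/2 v_max=18 a_max=9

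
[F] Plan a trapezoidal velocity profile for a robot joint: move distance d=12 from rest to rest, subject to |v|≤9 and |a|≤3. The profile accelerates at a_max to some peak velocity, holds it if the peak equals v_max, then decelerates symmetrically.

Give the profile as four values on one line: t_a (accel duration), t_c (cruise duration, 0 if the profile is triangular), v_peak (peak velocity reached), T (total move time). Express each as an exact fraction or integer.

t_a=2 t_c=0 v_peak=6 T=4

(v_max)²/a_max = 9²/3 = 27
12 < 27 → triangular
v_peak = √(12·3) = √36 = 6
t_a = 6/3 = 2; t_c = 0
T = 2·2 = 4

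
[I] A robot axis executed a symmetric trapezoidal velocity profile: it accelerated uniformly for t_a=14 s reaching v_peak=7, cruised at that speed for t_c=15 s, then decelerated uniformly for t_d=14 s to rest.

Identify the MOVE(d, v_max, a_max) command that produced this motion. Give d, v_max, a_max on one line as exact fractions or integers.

d=203 v_max=7 a_max=1/2

a_max = 7/14 = 1/2
d_a = ½·7·14 = 49; d_c = 7·15 = 105
d = 2·49 + 105 = 203
t_c = 15 > 0 ⇒ limit active, v_max = 7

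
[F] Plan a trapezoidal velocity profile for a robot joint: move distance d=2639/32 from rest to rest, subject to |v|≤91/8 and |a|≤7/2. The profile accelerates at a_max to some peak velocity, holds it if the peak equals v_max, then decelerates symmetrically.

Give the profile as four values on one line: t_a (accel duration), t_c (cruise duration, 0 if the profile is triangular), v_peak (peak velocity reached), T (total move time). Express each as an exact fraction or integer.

(v_max)²/a_max = (91/8)²/(7/2) = 1183/32
2639/32 ≥ 1183/32 → trapezoidal
t_a = (91/8)/(7/2) = 13/4; v_peak = 91/8
d_cruise = 2639/32 − 1183/32 = 91/2; t_c = (91/2)/(91/8) = 4
T = 2·13/4 + 4 = 21/2

t_a=13/4 t_c=4 v_peak=91/8 T=21/2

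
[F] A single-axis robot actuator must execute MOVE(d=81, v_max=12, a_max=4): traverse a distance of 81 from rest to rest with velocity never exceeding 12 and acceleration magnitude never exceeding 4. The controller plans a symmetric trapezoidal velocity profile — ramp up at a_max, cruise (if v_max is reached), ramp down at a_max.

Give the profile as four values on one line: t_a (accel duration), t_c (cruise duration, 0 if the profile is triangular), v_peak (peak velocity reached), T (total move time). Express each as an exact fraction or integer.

t_a=3 t_c=15/4 v_peak=12 T=39/4

v_max²/a_max = 12²/4 = 36
81 ≥ 36 so v_max reached
t_a = 12/4 = 3; v_peak = 12
d_cruise = 81 − 36 = 45; t_c = 45/12 = 15/4
T = 2·3 + 15/4 = 39/4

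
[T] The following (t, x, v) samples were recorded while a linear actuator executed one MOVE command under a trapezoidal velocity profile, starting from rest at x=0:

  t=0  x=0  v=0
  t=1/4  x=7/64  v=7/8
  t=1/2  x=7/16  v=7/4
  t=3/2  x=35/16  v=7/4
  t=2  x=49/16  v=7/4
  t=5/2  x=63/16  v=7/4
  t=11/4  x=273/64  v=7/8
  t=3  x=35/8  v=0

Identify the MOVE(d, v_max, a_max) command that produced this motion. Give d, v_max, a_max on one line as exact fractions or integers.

d=35/8 v_max=7/4 a_max=7/2

final state: t=3, x=35/8, v=0 → d = 35/8
a_max = (7/8−0)/(1/4−0) = 7/2
max v = 7/4 over t∈[1/2,5/2] → v_max = 7/4
check: 7/4·(1/2+2) = 35/8 ✓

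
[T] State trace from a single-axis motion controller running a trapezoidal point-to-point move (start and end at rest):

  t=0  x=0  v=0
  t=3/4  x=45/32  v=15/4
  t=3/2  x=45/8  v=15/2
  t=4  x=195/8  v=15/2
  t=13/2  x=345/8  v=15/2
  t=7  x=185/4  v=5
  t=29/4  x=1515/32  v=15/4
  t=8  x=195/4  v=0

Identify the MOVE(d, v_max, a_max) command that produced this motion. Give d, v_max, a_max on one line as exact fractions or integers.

d=195/4 v_max=15/2 a_max=5

final state: t=8, x=195/4, v=0 → d = 195/4
a_max = (15/4−0)/(3/4−0) = 5
max v = 15/2 over t∈[3/2,13/2] → v_max = 15/2
check: 15/2·(3/2+5) = 195/4 ✓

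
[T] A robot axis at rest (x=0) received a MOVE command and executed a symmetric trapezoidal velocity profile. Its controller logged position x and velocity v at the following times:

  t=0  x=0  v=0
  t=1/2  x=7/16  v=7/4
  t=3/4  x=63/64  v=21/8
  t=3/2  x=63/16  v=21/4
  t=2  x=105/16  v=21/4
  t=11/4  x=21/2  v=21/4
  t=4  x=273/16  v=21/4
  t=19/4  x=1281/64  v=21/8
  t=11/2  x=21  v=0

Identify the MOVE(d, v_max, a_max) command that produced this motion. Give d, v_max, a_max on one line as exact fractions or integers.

d=21 v_max=21/4 a_max=7/2

final state: t=11/2, x=21, v=0 → d = 21
a_max = (7/4−0)/(1/2−0) = 7/2
max v = 21/4 over t∈[3/2,4] → v_max = 21/4
check: 21/4·(3/2+5/2) = 21 ✓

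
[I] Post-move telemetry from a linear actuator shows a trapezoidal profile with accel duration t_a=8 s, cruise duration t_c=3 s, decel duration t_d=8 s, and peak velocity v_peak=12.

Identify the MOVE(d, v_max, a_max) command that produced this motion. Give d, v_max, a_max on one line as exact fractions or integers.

d=132 v_max=12 a_max=3/2

a_max = 12/8 = 3/2
d_a = ½·12·8 = 48; d_c = 12·3 = 36
d = 2·48 + 36 = 132
t_c = 3 > 0 so v_max = 12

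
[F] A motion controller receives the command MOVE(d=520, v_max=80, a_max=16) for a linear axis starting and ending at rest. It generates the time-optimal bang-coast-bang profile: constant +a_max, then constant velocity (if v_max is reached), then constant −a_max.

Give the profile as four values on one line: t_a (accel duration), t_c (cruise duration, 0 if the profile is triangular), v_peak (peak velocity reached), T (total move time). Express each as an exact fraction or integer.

(v_max)²/a_max = 80²/16 = 400
520 ≥ 400 → trapezoidal
t_a = 80/16 = 5; v_peak = 80
d_cruise = 520 − 400 = 120; t_c = 120/80 = 3/2
T = 2·5 + 3/2 = 23/2

t_a=5 t_c=3/2 v_peak=80 T=23/2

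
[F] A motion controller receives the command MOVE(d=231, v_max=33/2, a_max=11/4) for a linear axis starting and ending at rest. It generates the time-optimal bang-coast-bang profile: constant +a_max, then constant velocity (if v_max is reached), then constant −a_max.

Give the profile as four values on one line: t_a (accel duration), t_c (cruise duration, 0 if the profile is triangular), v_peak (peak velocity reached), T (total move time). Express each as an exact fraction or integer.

vₘ²/aₘ = (33/2)²/(11/4) = 99
231 ≥ 99 so v_max reached
t_a = (33/2)/(11/4) = 6; v_peak = 33/2
d_cruise = 231 − 99 = 132; t_c = 132/(33/2) = 8
T = 2·6 + 8 = 20

t_a=6 t_c=8 v_peak=33/2 T=20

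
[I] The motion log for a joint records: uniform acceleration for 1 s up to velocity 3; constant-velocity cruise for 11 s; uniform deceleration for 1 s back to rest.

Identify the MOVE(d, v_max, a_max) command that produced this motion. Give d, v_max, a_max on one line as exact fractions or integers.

a_max = 3/1 = 3
d_a = ½·3·1 = 3/2; d_c = 3·11 = 33
d = 2·3/2 + 33 = 36
t_c = 11 > 0 → v_max = v_peak = 3

d=36 v_max=3 a_max=3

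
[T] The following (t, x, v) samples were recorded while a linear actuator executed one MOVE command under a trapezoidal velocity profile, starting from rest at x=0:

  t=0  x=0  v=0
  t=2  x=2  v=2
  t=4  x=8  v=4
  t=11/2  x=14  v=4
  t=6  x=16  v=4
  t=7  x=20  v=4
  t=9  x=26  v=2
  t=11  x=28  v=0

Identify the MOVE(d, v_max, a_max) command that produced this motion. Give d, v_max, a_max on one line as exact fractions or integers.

final state: t=11, x=28, v=0 → d = 28
a_max = (2−0)/(2−0) = 1
max v = 4 over t∈[4,7] → v_max = 4
check: 4·(4+3) = 28 ✓

d=28 v_max=4 a_max=1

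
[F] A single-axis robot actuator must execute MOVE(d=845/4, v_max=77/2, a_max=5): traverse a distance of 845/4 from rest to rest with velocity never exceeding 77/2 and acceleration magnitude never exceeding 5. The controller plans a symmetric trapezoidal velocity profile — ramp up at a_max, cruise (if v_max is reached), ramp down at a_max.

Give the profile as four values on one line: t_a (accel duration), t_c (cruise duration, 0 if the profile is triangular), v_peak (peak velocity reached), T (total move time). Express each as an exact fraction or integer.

t_a=13/2 t_c=0 v_peak=65/2 T=13

vₘ²/aₘ = (77/2)²/5 = 5929/20
845/4 < 5929/20 → triangular
v_peak = √(845/4·5) = √(4225/4) = 65/2
t_a = (65/2)/5 = 13/2; t_c = 0
T = 2·13/2 = 13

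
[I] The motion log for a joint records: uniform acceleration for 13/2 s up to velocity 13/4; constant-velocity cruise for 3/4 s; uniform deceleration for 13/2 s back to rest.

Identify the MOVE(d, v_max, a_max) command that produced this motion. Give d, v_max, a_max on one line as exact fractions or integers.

a_max = (13/4)/(13/2) = 1/2
d_a = ½·13/4·13/2 = 169/16; d_c = 13/4·3/4 = 39/16
d = 2·169/16 + 39/16 = 377/16
t_c = 3/4 > 0 ⇒ limit active, v_max = 13/4

d=377/16 v_max=13/4 a_max=1/2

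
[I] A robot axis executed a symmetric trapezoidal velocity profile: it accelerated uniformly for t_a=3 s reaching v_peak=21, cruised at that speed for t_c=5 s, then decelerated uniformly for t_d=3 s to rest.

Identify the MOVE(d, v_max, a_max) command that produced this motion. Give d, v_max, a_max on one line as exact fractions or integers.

d=168 v_max=21 a_max=7

a_max = 21/3 = 7
d_a = ½·21·3 = 63/2; d_c = 21·5 = 105
d = 2·63/2 + 105 = 168
t_c = 5 > 0 → v_max = v_peak = 21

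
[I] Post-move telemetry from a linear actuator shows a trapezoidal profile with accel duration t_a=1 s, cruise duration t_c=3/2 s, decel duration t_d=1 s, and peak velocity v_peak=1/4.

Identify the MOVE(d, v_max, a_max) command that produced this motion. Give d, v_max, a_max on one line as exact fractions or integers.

a_max = (1/4)/1 = 1/4
d_a = ½·1/4·1 = 1/8; d_c = 1/4·3/2 = 3/8
d = 2·1/8 + 3/8 = 5/8
t_c = 3/2 > 0 ⇒ limit active, v_max = 1/4

d=5/8 v_max=1/4 a_max=1/4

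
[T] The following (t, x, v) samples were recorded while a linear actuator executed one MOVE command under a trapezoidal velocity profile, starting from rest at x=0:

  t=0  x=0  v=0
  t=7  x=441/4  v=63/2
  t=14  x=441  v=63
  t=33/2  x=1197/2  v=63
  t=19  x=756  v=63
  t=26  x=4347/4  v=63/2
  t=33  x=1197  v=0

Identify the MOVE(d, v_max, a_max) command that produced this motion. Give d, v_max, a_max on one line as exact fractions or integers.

final state: t=33, x=1197, v=0 → d = 1197
a_max = (63/2−0)/(7−0) = 9/2
max v = 63 over t∈[14,19] → v_max = 63
check: 63·(14+5) = 1197 ✓

d=1197 v_max=63 a_max=9/2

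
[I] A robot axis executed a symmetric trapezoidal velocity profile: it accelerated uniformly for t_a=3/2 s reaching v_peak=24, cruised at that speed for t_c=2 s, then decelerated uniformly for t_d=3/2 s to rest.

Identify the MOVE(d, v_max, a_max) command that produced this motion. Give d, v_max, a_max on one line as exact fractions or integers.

d=84 v_max=24 a_max=16

a_max = 24/(3/2) = 16
d_a = ½·24·3/2 = 18; d_c = 24·2 = 48
d = 2·18 + 48 = 84
t_c = 2 > 0 so v_max = 24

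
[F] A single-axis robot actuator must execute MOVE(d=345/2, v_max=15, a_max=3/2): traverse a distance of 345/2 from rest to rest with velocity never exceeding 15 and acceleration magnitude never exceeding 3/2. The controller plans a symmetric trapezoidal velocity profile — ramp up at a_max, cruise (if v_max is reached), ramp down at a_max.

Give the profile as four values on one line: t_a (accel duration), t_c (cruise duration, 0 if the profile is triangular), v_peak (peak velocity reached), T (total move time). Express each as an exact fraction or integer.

t_a=10 t_c=3/2 v_peak=15 T=43/2

(v_max)²/a_max = 15²/(3/2) = 150
345/2 ≥ 150 → trapezoidal
t_a = 15/(3/2) = 10; v_peak = 15
d_cruise = 345/2 − 150 = 45/2; t_c = (45/2)/15 = 3/2
T = 2·10 + 3/2 = 43/2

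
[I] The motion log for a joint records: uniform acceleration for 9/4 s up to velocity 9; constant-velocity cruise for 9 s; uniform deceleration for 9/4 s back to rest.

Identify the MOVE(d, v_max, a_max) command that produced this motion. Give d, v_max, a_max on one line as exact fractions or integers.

a_max = 9/(9/4) = 4
d_a = ½·9·9/4 = 81/8; d_c = 9·9 = 81
d = 2·81/8 + 81 = 405/4
t_c = 9 > 0 ⇒ limit active, v_max = 9

d=405/4 v_max=9 a_max=4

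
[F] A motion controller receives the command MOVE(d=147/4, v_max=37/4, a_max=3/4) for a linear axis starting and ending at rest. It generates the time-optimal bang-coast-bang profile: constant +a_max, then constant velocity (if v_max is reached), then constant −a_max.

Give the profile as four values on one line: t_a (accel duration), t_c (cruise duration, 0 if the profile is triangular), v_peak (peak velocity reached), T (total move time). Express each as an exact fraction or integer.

t_a=7 t_c=0 v_peak=21/4 T=14

v_max²/a_max = (37/4)²/(3/4) = 1369/12
147/4 < 1369/12 → triangular
v_peak = √(147/4·3/4) = √(441/16) = 21/4
t_a = (21/4)/(3/4) = 7; t_c = 0
T = 2·7 = 14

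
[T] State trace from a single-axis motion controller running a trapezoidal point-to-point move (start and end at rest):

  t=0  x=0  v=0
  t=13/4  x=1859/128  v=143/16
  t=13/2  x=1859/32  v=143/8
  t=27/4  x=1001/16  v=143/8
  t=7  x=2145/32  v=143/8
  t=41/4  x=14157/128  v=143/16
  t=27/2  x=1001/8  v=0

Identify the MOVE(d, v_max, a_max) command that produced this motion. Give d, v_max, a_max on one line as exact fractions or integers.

d=1001/8 v_max=143/8 a_max=11/4

final state: t=27/2, x=1001/8, v=0 → d = 1001/8
a_max = (143/16−0)/(13/4−0) = 11/4
max v = 143/8 over t∈[13/2,7] → v_max = 143/8
check: 143/8·(13/2+1/2) = 1001/8 ✓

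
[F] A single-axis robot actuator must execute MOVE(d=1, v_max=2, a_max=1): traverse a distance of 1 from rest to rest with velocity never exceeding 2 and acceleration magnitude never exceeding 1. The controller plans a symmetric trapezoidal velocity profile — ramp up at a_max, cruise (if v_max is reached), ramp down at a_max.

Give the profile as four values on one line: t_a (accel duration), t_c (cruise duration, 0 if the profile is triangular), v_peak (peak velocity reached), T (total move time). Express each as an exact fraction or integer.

t_a=1 t_c=0 v_peak=1 T=2

v_max²/a_max = 2²/1 = 4
1 < 4 ⇒ no cruise
v_peak = √(1·1) = √1 = 1
t_a = 1/1 = 1; t_c = 0
T = 2·1 = 2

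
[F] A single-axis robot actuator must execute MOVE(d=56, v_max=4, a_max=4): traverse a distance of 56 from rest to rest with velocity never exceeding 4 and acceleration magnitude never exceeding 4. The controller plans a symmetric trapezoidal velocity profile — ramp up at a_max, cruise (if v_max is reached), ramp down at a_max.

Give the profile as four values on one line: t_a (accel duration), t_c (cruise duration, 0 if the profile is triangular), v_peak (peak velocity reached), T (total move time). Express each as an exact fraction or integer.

vₘ²/aₘ = 4²/4 = 4
56 ≥ 4 ⇒ cruise phase
t_a = 4/4 = 1; v_peak = 4
d_cruise = 56 − 4 = 52; t_c = 52/4 = 13
T = 2·1 + 13 = 15

t_a=1 t_c=13 v_peak=4 T=15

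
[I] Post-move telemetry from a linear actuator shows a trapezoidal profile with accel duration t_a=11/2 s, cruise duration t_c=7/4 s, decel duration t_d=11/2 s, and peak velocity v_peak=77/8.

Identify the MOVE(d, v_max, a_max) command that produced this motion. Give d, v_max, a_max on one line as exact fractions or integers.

d=2233/32 v_max=77/8 a_max=7/4

a_max = (77/8)/(11/2) = 7/4
d_a = ½·77/8·11/2 = 847/32; d_c = 77/8·7/4 = 539/32
d = 2·847/32 + 539/32 = 2233/32
t_c = 7/4 > 0 ⇒ limit active, v_max = 77/8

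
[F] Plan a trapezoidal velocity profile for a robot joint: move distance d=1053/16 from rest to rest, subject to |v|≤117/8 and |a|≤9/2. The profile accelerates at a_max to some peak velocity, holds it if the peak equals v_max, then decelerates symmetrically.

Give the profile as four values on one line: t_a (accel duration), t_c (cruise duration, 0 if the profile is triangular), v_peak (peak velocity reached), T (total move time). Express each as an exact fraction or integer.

(v_max)²/a_max = (117/8)²/(9/2) = 1521/32
1053/16 ≥ 1521/32 so v_max reached
t_a = (117/8)/(9/2) = 13/4; v_peak = 117/8
d_cruise = 1053/16 − 1521/32 = 585/32; t_c = (585/32)/(117/8) = 5/4
T = 2·13/4 + 5/4 = 31/4

t_a=13/4 t_c=5/4 v_peak=117/8 T=31/4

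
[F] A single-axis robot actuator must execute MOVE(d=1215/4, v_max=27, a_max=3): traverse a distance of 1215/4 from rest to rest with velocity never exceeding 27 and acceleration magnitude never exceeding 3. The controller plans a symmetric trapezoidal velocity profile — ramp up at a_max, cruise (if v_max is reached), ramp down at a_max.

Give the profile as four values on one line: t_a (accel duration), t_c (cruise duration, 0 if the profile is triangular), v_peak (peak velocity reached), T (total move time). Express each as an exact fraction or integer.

v_max²/a_max = 27²/3 = 243
1215/4 ≥ 243 → trapezoidal
t_a = 27/3 = 9; v_peak = 27
d_cruise = 1215/4 − 243 = 243/4; t_c = (243/4)/27 = 9/4
T = 2·9 + 9/4 = 81/4

t_a=9 t_c=9/4 v_peak=27 T=81/4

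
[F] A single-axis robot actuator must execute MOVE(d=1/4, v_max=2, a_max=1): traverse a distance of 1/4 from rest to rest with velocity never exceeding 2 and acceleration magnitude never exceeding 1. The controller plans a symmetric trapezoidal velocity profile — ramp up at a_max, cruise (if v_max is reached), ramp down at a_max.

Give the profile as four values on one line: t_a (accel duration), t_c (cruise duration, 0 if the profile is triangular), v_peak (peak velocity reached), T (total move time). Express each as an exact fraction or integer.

t_a=1/2 t_c=0 v_peak=1/2 T=1

v_max²/a_max = 2²/1 = 4
1/4 < 4 → triangular
v_peak = √(1/4·1) = √(1/4) = 1/2
t_a = (1/2)/1 = 1/2; t_c = 0
T = 2·1/2 = 1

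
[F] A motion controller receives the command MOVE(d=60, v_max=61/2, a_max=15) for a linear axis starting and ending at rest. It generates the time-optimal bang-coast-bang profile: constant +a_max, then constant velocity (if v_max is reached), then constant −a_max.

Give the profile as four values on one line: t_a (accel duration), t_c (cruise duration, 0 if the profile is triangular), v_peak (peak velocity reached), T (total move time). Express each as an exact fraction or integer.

(v_max)²/a_max = (61/2)²/15 = 3721/60
60 < 3721/60 → triangular
v_peak = √(60·15) = √900 = 30
t_a = 30/15 = 2; t_c = 0
T = 2·2 = 4

t_a=2 t_c=0 v_peak=30 T=4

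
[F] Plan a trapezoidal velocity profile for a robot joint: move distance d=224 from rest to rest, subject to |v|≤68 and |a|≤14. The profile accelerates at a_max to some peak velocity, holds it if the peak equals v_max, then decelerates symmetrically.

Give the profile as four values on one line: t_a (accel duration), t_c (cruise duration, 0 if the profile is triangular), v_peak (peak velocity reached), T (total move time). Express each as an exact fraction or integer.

vₘ²/aₘ = 68²/14 = 2312/7
224 < 2312/7 ⇒ no cruise
v_peak = √(224·14) = √3136 = 56
t_a = 56/14 = 4; t_c = 0
T = 2·4 = 8

t_a=4 t_c=0 v_peak=56 T=8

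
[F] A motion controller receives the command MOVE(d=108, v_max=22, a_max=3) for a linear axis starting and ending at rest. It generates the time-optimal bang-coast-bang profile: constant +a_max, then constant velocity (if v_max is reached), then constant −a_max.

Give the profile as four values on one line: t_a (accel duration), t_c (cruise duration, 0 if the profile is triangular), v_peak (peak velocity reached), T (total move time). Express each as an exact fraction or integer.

(v_max)²/a_max = 22²/3 = 484/3
108 < 484/3 → triangular
v_peak = √(108·3) = √324 = 18
t_a = 18/3 = 6; t_c = 0
T = 2·6 = 12

t_a=6 t_c=0 v_peak=18 T=12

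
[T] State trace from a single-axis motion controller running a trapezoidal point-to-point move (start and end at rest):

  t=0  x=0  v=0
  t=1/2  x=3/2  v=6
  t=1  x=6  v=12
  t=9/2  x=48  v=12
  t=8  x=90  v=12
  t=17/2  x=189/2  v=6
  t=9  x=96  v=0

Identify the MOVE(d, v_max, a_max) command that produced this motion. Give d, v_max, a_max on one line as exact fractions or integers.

d=96 v_max=12 a_max=12

final state: t=9, x=96, v=0 → d = 96
a_max = (6−0)/(1/2−0) = 12
max v = 12 over t∈[1,8] → v_max = 12
check: 12·(1+7) = 96 ✓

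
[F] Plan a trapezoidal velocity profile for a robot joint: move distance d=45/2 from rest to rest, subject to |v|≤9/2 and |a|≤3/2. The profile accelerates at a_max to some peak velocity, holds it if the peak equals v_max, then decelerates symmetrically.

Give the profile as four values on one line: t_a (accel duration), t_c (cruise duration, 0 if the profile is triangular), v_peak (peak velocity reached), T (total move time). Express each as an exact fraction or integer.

vₘ²/aₘ = (9/2)²/(3/2) = 27/2
45/2 ≥ 27/2 → trapezoidal
t_a = (9/2)/(3/2) = 3; v_peak = 9/2
d_cruise = 45/2 − 27/2 = 9; t_c = 9/(9/2) = 2
T = 2·3 + 2 = 8

t_a=3 t_c=2 v_peak=9/2 T=8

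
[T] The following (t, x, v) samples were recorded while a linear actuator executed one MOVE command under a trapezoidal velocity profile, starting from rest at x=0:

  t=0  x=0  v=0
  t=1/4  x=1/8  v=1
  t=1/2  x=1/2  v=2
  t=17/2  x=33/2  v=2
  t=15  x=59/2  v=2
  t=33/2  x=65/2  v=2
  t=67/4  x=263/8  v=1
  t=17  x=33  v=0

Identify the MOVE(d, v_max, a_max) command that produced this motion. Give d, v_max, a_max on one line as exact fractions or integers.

final state: t=17, x=33, v=0 → d = 33
a_max = (1−0)/(1/4−0) = 4
max v = 2 over t∈[1/2,33/2] → v_max = 2
check: 2·(1/2+16) = 33 ✓

d=33 v_max=2 a_max=4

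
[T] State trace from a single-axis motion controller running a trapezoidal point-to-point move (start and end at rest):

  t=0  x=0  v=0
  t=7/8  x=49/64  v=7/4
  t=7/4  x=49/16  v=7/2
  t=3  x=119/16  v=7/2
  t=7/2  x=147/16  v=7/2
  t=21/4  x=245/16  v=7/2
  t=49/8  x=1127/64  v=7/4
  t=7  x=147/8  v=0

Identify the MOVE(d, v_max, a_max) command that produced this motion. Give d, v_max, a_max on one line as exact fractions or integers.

d=147/8 v_max=7/2 a_max=2

final state: t=7, x=147/8, v=0 → d = 147/8
a_max = (7/4−0)/(7/8−0) = 2
max v = 7/2 over t∈[7/4,21/4] → v_max = 7/2
check: 7/2·(7/4+7/2) = 147/8 ✓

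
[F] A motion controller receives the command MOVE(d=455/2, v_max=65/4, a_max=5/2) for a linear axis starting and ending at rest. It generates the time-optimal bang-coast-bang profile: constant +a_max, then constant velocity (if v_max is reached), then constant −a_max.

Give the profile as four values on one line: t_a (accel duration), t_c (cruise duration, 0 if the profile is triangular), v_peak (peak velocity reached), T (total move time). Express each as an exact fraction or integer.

v_max²/a_max = (65/4)²/(5/2) = 845/8
455/2 ≥ 845/8 so v_max reached
t_a = (65/4)/(5/2) = 13/2; v_peak = 65/4
d_cruise = 455/2 − 845/8 = 975/8; t_c = (975/8)/(65/4) = 15/2
T = 2·13/2 + 15/2 = 41/2

t_a=13/2 t_c=15/2 v_peak=65/4 T=41/2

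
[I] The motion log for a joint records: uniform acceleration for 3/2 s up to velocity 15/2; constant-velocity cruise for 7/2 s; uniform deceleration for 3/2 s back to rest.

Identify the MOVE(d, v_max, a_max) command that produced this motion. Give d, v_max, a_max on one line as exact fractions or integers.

a_max = (15/2)/(3/2) = 5
d_a = ½·15/2·3/2 = 45/8; d_c = 15/2·7/2 = 105/4
d = 2·45/8 + 105/4 = 75/2
t_c = 7/2 > 0 ⇒ limit active, v_max = 15/2

d=75/2 v_max=15/2 a_max=5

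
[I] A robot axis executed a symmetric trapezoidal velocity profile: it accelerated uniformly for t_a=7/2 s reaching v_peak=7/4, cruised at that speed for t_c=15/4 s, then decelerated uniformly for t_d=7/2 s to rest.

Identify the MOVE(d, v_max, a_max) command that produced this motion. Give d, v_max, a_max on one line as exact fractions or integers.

d=203/16 v_max=7/4 a_max=1/2

a_max = (7/4)/(7/2) = 1/2
d_a = ½·7/4·7/2 = 49/16; d_c = 7/4·15/4 = 105/16
d = 2·49/16 + 105/16 = 203/16
t_c = 15/4 > 0 → v_max = v_peak = 7/4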